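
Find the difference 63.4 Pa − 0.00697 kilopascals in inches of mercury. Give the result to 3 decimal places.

63.4 Pa = 0.0187220 inHg and 0.00697 kPa = 0.00205824 inHg.
0.0187220 − 0.00205824 ≈ 0.017 inHg.

0.017 inches of mercury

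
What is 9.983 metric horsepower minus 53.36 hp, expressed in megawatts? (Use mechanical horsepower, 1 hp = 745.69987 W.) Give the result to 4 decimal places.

-0.0324 MW

9.983 PS = 0.00734248 MW and 53.36 hp = 0.0397905 MW.
0.00734248 − 0.0397905 ≈ -0.0324 MW.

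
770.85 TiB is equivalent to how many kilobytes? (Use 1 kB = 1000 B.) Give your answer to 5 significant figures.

1 TiB = 1.09951e+9 kilobytes.
Thus 770.85 × 1.09951e+9 ≈ 8.4756e+11 kB.

8.4756e+11 kilobytes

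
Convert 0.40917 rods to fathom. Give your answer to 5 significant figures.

1.1252 fathom

1 rod = 2.75000 fathoms.
So 0.40917 × 2.75000 ≈ 1.1252 fathom.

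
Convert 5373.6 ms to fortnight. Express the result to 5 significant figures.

1 millisecond = 8.26720 × 10^-10 fortnights.
5373.6 × 8.26720 × 10^-10 ≈ 4.4425 × 10^-6 fortnight.

4.4425 × 10^-6 fortnight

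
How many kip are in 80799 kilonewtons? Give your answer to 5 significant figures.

18164 kips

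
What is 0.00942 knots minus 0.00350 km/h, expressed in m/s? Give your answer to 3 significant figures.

0.00387 m/s

0.00942 kn = 0.00484607 m/s and 0.00350 km/h = 0.000972222 m/s.
0.00484607 − 0.000972222 ≈ 0.00387 m/s.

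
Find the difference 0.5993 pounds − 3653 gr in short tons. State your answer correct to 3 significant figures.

0.5993 lb = 0.000299650 short ton and 3653 gr = 0.000260929 short ton.
0.000299650 − 0.000260929 ≈ 3.87e-5 short ton.

3.87e-5 short ton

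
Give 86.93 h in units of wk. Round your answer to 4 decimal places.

0.5174 weeks

1 hour = 0.00595238 wk.
Then 86.93 × 0.00595238 ≈ 0.5174 wk.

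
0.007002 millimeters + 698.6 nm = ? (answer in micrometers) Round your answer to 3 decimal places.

0.007002 mm = 7.00200 μm and 698.6 nm = 0.698600 μm.
7.00200 + 0.698600 ≈ 7.701 μm.

7.701 micrometers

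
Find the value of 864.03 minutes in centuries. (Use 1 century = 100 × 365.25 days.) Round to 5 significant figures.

1.6428 × 10^-5 centuries

1 minute = 1.90129 × 10^-8 century.
So 864.03 × 1.90129 × 10^-8 ≈ 1.6428 × 10^-5 century.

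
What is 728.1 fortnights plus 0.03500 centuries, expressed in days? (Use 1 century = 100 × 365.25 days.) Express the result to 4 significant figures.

728.1 fortnight = 10193.40 d and 0.03500 century = 1278.375 d.
10193.40 + 1278.375 ≈ 11470 d.

11470 d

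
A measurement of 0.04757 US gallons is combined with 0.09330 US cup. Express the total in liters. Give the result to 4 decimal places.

0.2021 liters

0.04757 US gal = 0.180072 L and 0.09330 US cup = 0.0220737 L.
0.180072 + 0.0220737 ≈ 0.2021 L.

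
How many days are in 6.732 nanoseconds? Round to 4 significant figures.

7.792e-14 d

1 ns = 1.15741e-14 d.
So 6.732 × 1.15741e-14 ≈ 7.792e-14 d.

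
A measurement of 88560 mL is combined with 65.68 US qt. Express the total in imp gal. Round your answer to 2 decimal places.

88560 mL = 19.4805 imp gal and 65.68 US qt = 13.6725 imp gal.
19.4805 + 13.6725 ≈ 33.15 imp gal.

33.15 imperial gallons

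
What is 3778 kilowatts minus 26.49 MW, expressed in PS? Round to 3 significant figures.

3778 kW = 5136.65 PS and 26.49 MW = 36016.4 PS.
5136.65 − 36016.4 ≈ -30900 PS.

-30900 PS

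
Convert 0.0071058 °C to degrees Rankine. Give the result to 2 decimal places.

491.68 °R

°R = (°C + 273.15) × 9/5.
Applying the formula gives 491.68 °R.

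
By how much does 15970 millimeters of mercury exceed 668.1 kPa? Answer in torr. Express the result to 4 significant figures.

15970 mmHg = 15970.0 torr and 668.1 kPa = 5011.16 torr.
15970.0 − 5011.16 ≈ 10960 torr.

10960 torr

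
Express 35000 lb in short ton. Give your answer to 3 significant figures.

17.5 short tons

1 pound = 0.000500000 short ton.
35000 × 0.000500000 ≈ 17.5 short ton.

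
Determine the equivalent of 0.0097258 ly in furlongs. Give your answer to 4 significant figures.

4.574e+11 furlong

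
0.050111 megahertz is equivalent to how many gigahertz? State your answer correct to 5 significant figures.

5.0111e-5 GHz

1 megahertz = 0.00100000 GHz.
Then 0.050111 × 0.00100000 ≈ 5.0111e-5 GHz.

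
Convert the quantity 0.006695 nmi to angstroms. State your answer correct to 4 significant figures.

1.240e+11 angstroms

1 nautical mile = 1.85200e+13 angstroms.
Then 0.006695 × 1.85200e+13 ≈ 1.240e+11 Å.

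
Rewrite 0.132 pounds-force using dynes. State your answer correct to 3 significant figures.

1 lbf = 444822 dynes.
Then 0.132 × 444822 ≈ 58700 dyn.

58700 dyn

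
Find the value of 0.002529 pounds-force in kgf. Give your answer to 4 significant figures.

0.001147 kgf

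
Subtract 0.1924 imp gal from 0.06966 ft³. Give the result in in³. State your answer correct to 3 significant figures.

0.06966 ft³ = 120.372 in³ and 0.1924 imp gal = 53.3755 in³.
120.372 − 53.3755 ≈ 67.0 in³.

67.0 cubic inches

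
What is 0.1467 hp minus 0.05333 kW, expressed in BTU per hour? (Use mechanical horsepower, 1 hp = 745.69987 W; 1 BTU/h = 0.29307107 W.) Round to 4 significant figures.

0.1467 hp = 373.268 BTU/h and 0.05333 kW = 181.970 BTU/h.
373.268 − 181.970 ≈ 191.3 BTU/h.

191.3 BTU per hour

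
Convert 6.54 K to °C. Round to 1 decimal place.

-266.6 °C

K = °C + 273.15.
Applying the formula gives -266.6 °C.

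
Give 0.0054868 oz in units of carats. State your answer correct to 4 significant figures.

0.7777 ct

1 oz = 141.748 ct.
Thus 0.0054868 × 141.748 ≈ 0.7777 ct.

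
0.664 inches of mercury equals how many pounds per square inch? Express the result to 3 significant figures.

1 inHg = 0.491154 psi.
0.664 × 0.491154 ≈ 0.326 psi.

0.326 psi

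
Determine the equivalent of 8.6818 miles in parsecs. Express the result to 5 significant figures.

4.5280e-13 parsecs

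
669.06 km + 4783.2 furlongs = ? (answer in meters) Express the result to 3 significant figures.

1.63 × 10^6 m

669.06 km = 669060 m and 4783.2 furlong = 962227 m.
669060 + 962227 ≈ 1.63 × 10^6 m.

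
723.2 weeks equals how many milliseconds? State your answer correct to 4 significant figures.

4.374e+11 milliseconds

1 wk = 6.04800e+8 milliseconds.
Thus 723.2 × 6.04800e+8 ≈ 4.374e+11 ms.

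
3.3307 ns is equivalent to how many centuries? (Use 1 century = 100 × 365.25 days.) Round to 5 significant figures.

1 ns = 3.16881 × 10^-19 centuries.
So 3.3307 × 3.16881 × 10^-19 ≈ 1.0554 × 10^-18 century.

1.0554 × 10^-18 century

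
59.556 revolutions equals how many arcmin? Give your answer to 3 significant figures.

1.29 × 10^6 arcmin

1 rev = 21600.0 arcminutes.
So 59.556 × 21600.0 ≈ 1.29 × 10^6 arcmin.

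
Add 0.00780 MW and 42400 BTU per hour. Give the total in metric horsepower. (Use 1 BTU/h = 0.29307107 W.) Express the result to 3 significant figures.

27.5 metric horsepower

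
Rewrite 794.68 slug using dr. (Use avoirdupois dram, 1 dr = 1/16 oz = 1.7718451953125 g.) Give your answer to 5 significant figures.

6.5454e+6 dr

1 slug = 8236.56 drams.
Then 794.68 × 8236.56 ≈ 6.5454e+6 dr.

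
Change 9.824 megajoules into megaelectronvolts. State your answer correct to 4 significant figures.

1 MJ = 6.24151e+18 MeV.
9.824 × 6.24151e+18 ≈ 6.132e+19 MeV.

6.132e+19 megaelectronvolts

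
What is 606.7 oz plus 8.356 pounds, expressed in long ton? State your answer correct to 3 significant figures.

606.7 oz = 0.0169280 long ton and 8.356 lb = 0.00373036 long ton.
0.0169280 + 0.00373036 ≈ 0.0207 long ton.

0.0207 long tons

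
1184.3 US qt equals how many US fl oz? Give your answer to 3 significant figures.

37900 US fl oz

1 US qt = 32.0000 US fluid ounces.
So 1184.3 × 32.0000 ≈ 37900 US fl oz.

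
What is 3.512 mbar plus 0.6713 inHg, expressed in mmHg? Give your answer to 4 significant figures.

3.512 mbar = 2.63422 mmHg and 0.6713 inHg = 17.0510 mmHg.
2.63422 + 17.0510 ≈ 19.69 mmHg.

19.69 millimeters of mercury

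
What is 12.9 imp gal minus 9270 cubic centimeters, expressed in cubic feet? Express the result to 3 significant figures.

1.74 cubic feet

12.9 imp gal = 2.07101 ft³ and 9270 cm³ = 0.327367 ft³.
2.07101 − 0.327367 ≈ 1.74 ft³.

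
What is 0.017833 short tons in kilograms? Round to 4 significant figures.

16.18 kg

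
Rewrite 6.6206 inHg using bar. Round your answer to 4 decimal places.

0.2242 bar

1 inHg = 0.0338639 bar.
6.6206 × 0.0338639 ≈ 0.2242 bar.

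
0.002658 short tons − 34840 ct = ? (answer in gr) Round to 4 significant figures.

0.002658 short ton = 37212.0 gr and 34840 ct = 107533 gr.
37212.0 − 107533 ≈ -70320 gr.

-70320 gr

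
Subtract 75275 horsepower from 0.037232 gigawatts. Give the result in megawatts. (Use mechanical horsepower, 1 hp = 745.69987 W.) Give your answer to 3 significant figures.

0.037232 GW = 37.2320 MW and 75275 hp = 56.1326 MW.
37.2320 − 56.1326 ≈ -18.9 MW.

-18.9 MW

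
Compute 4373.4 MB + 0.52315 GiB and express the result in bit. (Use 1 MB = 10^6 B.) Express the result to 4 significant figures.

3.948e+10 bits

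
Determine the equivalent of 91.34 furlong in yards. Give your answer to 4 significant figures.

1 furlong = 220.000 yards.
Then 91.34 × 220.000 ≈ 20090 yd.

20090 yards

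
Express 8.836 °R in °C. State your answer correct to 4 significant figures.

°R = (°C + 273.15) × 9/5.
Applying the formula gives -268.2 °C.

-268.2 °C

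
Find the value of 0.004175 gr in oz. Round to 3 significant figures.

9.54 × 10^-6 oz

1 gr = 0.00228571 oz.
Then 0.004175 × 0.00228571 ≈ 9.54 × 10^-6 oz.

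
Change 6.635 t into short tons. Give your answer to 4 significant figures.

7.314 short ton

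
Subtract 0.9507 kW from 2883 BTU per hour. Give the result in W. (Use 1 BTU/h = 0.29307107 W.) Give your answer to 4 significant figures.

2883 BTU/h = 844.924 W and 0.9507 kW = 950.700 W.
844.924 − 950.700 ≈ -105.8 W.

-105.8 W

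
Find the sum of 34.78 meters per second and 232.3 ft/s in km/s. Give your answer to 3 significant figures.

0.106 kilometers per second

34.78 m/s = 0.0347800 km/s and 232.3 ft/s = 0.0708050 km/s.
0.0347800 + 0.0708050 ≈ 0.106 km/s.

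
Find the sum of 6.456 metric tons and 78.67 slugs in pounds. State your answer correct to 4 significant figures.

6.456 t = 14233.0 lb and 78.67 slug = 2531.13 lb.
14233.0 + 2531.13 ≈ 16760 lb.

16760 lb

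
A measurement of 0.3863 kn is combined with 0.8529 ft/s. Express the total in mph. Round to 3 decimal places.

0.3863 kn = 0.444546 mph and 0.8529 ft/s = 0.581523 mph.
0.444546 + 0.581523 ≈ 1.026 mph.

1.026 miles per hour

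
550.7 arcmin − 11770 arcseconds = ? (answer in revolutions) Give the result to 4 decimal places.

550.7 arcmin = 0.0254954 rev and 11770 arcsec = 0.00908179 rev.
0.0254954 − 0.00908179 ≈ 0.0164 rev.

0.0164 revolutions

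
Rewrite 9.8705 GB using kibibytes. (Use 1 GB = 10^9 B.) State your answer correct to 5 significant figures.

1 GB = 976562.5 KiB.
Then 9.8705 × 976562.5 ≈ 9.6392e+6 KiB.

9.6392e+6 KiB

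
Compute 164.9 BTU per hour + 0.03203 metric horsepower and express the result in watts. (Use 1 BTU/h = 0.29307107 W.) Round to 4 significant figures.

71.89 W

164.9 BTU/h = 48.3274 W and 0.03203 PS = 23.5580 W.
48.3274 + 23.5580 ≈ 71.89 W.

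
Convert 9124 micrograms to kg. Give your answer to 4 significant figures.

1 μg = 1.00000e-9 kilograms.
Then 9124 × 1.00000e-9 ≈ 9.124e-6 kg.

9.124e-6 kilograms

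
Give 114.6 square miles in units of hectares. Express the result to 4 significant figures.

1 mi² = 258.999 ha.
Thus 114.6 × 258.999 ≈ 29680 ha.

29680 hectares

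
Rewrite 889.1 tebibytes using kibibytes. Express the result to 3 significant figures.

1 TiB = 1.07374 × 10^9 KiB.
So 889.1 × 1.07374 × 10^9 ≈ 9.55 × 10^11 KiB.

9.55 × 10^11 KiB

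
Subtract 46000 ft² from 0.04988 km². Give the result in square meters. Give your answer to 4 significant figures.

45610 m²

0.04988 km² = 49880.0 m² and 46000 ft² = 4273.54 m².
49880.0 − 4273.54 ≈ 45610 m².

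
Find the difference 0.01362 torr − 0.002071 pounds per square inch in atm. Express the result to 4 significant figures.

0.01362 torr = 1.79211 × 10^-5 atm and 0.002071 psi = 0.000140923 atm.
1.79211 × 10^-5 − 0.000140923 ≈ -0.0001230 atm.

-0.0001230 atm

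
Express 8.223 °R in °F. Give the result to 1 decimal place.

°R = °F + 459.67.
Applying the formula gives -451.4 °F.

-451.4 degrees Fahrenheit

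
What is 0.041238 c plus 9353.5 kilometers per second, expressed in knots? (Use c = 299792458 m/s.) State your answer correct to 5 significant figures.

4.2213e+7 kn

0.041238 c = 2.40314e+7 kn and 9353.5 km/s = 1.81817e+7 kn.
2.40314e+7 + 1.81817e+7 ≈ 4.2213e+7 kn.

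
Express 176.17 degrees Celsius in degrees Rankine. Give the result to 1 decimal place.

°R = (°C + 273.15) × 9/5.
Applying the formula gives 808.8 °R.

808.8 °R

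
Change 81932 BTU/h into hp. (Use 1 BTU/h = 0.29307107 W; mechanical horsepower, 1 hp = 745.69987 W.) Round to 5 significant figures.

32.200 hp

1 BTU per hour = 0.0003930148 hp.
So 81932 × 0.0003930148 ≈ 32.200 hp.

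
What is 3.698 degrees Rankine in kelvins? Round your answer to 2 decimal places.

2.05 kelvins

°R = K × 9/5.
Applying the formula gives 2.05 K.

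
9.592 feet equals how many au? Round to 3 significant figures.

1 ft = 2.03746 × 10^-12 astronomical units.
So 9.592 × 2.03746 × 10^-12 ≈ 1.95 × 10^-11 au.

1.95 × 10^-11 astronomical units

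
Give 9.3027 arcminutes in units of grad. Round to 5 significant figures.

0.17227 grad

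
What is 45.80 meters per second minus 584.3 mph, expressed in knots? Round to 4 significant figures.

45.80 m/s = 89.0281 kn and 584.3 mph = 507.743 kn.
89.0281 − 507.743 ≈ -418.7 kn.

-418.7 kn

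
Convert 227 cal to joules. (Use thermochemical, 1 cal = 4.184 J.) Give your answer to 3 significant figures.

1 cal = 4.18400 joules.
Thus 227 × 4.18400 ≈ 950 J.

950 joules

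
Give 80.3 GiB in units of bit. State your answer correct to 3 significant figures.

6.90e+11 bit

1 gibibyte = 8.58993e+9 bits.
80.3 × 8.58993e+9 ≈ 6.90e+11 bit.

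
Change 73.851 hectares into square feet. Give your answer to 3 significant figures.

1 hectare = 107639 square feet.
Then 73.851 × 107639 ≈ 7.95 × 10^6 ft².

7.95 × 10^6 ft²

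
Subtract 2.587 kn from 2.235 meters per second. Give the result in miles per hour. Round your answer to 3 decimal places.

2.022 mph

2.235 m/s = 4.99955 mph and 2.587 kn = 2.97707 mph.
4.99955 − 2.97707 ≈ 2.022 mph.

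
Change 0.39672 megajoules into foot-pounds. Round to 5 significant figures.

292610 ft·lbf

1 megajoule = 737562 foot-pounds.
Thus 0.39672 × 737562 ≈ 292610 ft·lbf.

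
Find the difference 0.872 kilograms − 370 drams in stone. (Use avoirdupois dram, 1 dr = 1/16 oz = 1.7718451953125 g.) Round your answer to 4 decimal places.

0.0341 stone

0.872 kg = 0.137316 st and 370 dr = 0.103237 st.
0.137316 − 0.103237 ≈ 0.0341 st.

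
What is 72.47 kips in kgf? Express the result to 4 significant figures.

32870 kilograms-force

1 kip = 453.592 kilograms-force.
So 72.47 × 453.592 ≈ 32870 kgf.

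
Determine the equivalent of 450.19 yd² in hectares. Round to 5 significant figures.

1 square yard = 8.36127e-5 hectares.
450.19 × 8.36127e-5 ≈ 0.037642 ha.

0.037642 ha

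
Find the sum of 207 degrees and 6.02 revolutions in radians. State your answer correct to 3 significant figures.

207 ° = 3.61283 rad and 6.02 rev = 37.8248 rad.
3.61283 + 37.8248 ≈ 41.4 rad.

41.4 radians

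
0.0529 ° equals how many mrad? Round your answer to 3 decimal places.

1 degree = 17.4533 mrad.
So 0.0529 × 17.4533 ≈ 0.923 mrad.

0.923 mrad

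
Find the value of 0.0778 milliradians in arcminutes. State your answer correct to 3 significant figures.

0.267 arcmin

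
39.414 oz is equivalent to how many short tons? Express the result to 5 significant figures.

0.0012317 short ton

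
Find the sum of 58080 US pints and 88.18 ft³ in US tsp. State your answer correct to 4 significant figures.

58080 US pt = 5.57568e+6 US tsp and 88.18 ft³ = 506598 US tsp.
5.57568e+6 + 506598 ≈ 6.082e+6 US tsp.

6.082e+6 US teaspoons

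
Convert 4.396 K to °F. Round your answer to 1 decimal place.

K = (°F + 459.67) × 5/9.
Applying the formula gives -451.8 °F.

-451.8 °F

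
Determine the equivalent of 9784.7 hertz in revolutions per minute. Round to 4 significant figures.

587100 rpm

1 hertz = 60.0000 revolutions per minute.
9784.7 × 60.0000 ≈ 587100 rpm.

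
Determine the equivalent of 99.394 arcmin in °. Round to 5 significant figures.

1.6566 degrees

1 arcminute = 0.0166667 °.
So 99.394 × 0.0166667 ≈ 1.6566 °.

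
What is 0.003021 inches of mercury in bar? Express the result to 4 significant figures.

1 inch of mercury = 0.0338639 bar.
Then 0.003021 × 0.0338639 ≈ 0.0001023 bar.

0.0001023 bar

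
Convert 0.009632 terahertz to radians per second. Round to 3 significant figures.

6.05e+10 rad/s

1 THz = 6.28319e+12 radians per second.
Then 0.009632 × 6.28319e+12 ≈ 6.05e+10 rad/s.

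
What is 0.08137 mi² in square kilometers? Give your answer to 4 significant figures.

1 mi² = 2.58999 km².
Thus 0.08137 × 2.58999 ≈ 0.2107 km².

0.2107 km²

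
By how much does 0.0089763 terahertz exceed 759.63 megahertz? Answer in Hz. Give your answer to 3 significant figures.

0.0089763 THz = 8.97630 × 10^9 Hz and 759.63 MHz = 7.59630 × 10^8 Hz.
8.97630 × 10^9 − 7.59630 × 10^8 ≈ 8.22 × 10^9 Hz.

8.22 × 10^9 hertz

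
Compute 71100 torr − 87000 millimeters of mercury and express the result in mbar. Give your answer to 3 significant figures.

-21200 mbar

71100 torr = 94792.2 mbar and 87000 mmHg = 115990 mbar.
94792.2 − 115990 ≈ -21200 mbar.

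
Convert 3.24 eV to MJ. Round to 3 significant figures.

1 electronvolt = 1.60218 × 10^-25 megajoules.
3.24 × 1.60218 × 10^-25 ≈ 5.19 × 10^-25 MJ.

5.19 × 10^-25 MJ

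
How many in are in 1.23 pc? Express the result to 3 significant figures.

1 parsec = 1.21483e+18 inches.
So 1.23 × 1.21483e+18 ≈ 1.49e+18 in.

1.49e+18 inches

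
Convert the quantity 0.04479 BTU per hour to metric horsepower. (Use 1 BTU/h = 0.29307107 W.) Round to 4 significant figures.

1 BTU per hour = 0.000398466 PS.
So 0.04479 × 0.000398466 ≈ 1.785 × 10^-5 PS.

1.785 × 10^-5 PS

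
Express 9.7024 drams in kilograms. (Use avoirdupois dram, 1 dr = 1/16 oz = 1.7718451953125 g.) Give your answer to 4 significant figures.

0.01719 kilograms

1 dram = 0.00177185 kilograms.
Then 9.7024 × 0.00177185 ≈ 0.01719 kg.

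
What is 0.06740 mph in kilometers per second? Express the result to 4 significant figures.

3.013e-5 km/s

1 mph = 0.000447040 km/s.
So 0.06740 × 0.000447040 ≈ 3.013e-5 km/s.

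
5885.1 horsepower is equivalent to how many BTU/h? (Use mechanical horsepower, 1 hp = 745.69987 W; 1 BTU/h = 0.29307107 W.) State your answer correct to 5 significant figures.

1.4974e+7 BTU/h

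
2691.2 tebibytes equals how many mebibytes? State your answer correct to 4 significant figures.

2.822 × 10^9 mebibytes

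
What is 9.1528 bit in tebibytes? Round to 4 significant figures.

1 bit = 1.13687e-13 TiB.
9.1528 × 1.13687e-13 ≈ 1.041e-12 TiB.

1.041e-12 TiB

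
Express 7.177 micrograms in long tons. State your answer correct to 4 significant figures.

7.064 × 10^-12 long tons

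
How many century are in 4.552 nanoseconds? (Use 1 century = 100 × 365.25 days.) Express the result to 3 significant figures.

1.44 × 10^-18 century

1 nanosecond = 3.16881 × 10^-19 centuries.
So 4.552 × 3.16881 × 10^-19 ≈ 1.44 × 10^-18 century.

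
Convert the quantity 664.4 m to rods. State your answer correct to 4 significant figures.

132.1 rods

1 m = 0.198839 rod.
664.4 × 0.198839 ≈ 132.1 rod.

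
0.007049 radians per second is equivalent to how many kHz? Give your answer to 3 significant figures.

1.12e-6 kilohertz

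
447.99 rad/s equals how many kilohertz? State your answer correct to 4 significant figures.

1 radian per second = 0.000159155 kilohertz.
Thus 447.99 × 0.000159155 ≈ 0.07130 kHz.

0.07130 kHz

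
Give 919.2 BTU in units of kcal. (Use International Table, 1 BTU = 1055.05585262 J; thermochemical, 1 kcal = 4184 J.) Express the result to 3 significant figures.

232 kcal

1 British thermal unit = 0.252164 kilocalories.
Then 919.2 × 0.252164 ≈ 232 kcal.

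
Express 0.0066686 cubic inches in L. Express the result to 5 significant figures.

0.00010928 liters

1 in³ = 0.0163871 L.
Thus 0.0066686 × 0.0163871 ≈ 0.00010928 L.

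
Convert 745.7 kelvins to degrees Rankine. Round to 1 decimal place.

1342.3 °R

°R = K × 9/5.
Applying the formula gives 1342.3 °R.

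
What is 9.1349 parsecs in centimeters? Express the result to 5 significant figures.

1 parsec = 3.08568e+18 cm.
9.1349 × 3.08568e+18 ≈ 2.8187e+19 cm.

2.8187e+19 centimeters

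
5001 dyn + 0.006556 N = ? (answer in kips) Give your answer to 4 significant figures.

1.272e-5 kips

5001 dyn = 1.12427e-5 kip and 0.006556 N = 1.47385e-6 kip.
1.12427e-5 + 1.47385e-6 ≈ 1.272e-5 kip.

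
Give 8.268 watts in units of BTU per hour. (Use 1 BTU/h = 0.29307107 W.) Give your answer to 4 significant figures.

28.21 BTU/h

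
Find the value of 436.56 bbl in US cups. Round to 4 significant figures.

293400 US cup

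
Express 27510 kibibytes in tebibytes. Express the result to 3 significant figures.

1 kibibyte = 9.31323e-10 tebibytes.
Thus 27510 × 9.31323e-10 ≈ 2.56e-5 TiB.

2.56e-5 TiB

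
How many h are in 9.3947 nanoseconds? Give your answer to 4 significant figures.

2.610 × 10^-12 hours

1 ns = 2.77778 × 10^-13 h.
Thus 9.3947 × 2.77778 × 10^-13 ≈ 2.610 × 10^-12 h.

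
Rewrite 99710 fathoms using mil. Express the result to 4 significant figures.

7.179e+9 mils

1 fathom = 72000.0 mil.
99710 × 72000.0 ≈ 7.179e+9 mil.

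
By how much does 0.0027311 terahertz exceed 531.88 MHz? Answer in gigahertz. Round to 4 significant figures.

0.0027311 THz = 2.73110 GHz and 531.88 MHz = 0.531880 GHz.
2.73110 − 0.531880 ≈ 2.199 GHz.

2.199 GHz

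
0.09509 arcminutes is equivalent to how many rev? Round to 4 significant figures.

4.402e-6 rev

1 arcmin = 4.62963e-5 revolutions.
So 0.09509 × 4.62963e-5 ≈ 4.402e-6 rev.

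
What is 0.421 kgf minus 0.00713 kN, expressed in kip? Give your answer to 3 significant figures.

-0.000675 kips

0.421 kgf = 0.000928146 kip and 0.00713 kN = 0.00160289 kip.
0.000928146 − 0.00160289 ≈ -0.000675 kip.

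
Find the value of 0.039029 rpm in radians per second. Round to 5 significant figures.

0.0040871 radians per second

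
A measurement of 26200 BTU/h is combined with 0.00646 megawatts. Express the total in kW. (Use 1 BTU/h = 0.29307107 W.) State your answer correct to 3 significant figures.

14.1 kW

26200 BTU/h = 7.67846 kW and 0.00646 MW = 6.46000 kW.
7.67846 + 6.46000 ≈ 14.1 kW.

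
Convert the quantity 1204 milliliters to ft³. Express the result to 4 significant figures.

1 milliliter = 3.53147e-5 cubic feet.
So 1204 × 3.53147e-5 ≈ 0.04252 ft³.

0.04252 ft³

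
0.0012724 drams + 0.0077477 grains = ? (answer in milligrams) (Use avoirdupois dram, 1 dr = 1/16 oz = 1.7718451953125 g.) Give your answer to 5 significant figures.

0.0012724 dr = 2.25450 mg and 0.0077477 gr = 0.502043 mg.
2.25450 + 0.502043 ≈ 2.7565 mg.

2.7565 mg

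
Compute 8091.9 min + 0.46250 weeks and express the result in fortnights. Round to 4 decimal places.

0.6326 fortnight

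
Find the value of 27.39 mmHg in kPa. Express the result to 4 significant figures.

3.652 kilopascals

1 mmHg = 0.133322 kPa.
Thus 27.39 × 0.133322 ≈ 3.652 kPa.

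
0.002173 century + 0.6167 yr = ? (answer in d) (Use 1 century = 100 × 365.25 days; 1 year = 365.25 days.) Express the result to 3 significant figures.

0.002173 century = 79.3688 d and 0.6167 yr = 225.250 d.
79.3688 + 225.250 ≈ 305 d.

305 days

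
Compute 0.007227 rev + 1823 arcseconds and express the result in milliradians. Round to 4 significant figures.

0.007227 rev = 45.4086 mrad and 1823 arcsec = 8.83815 mrad.
45.4086 + 8.83815 ≈ 54.25 mrad.

54.25 mrad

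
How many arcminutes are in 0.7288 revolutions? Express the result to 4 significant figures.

15740 arcmin

1 rev = 21600.0 arcminutes.
Then 0.7288 × 21600.0 ≈ 15740 arcmin.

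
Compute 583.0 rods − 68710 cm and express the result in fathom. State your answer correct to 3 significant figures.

1230 fathoms

583.0 rod = 1603.25 fathom and 68710 cm = 375.711 fathom.
1603.25 − 375.711 ≈ 1230 fathom.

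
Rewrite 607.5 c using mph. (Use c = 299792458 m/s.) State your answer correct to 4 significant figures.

4.074e+11 mph

1 c = 6.70617e+8 mph.
Thus 607.5 × 6.70617e+8 ≈ 4.074e+11 mph.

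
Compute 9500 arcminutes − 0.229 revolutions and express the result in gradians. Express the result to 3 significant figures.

9500 arcmin = 175.926 grad and 0.229 rev = 91.6000 grad.
175.926 − 91.6000 ≈ 84.3 grad.

84.3 grad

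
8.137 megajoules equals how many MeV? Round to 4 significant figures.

5.079e+19 MeV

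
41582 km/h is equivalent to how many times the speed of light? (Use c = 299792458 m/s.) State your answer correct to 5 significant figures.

3.8529e-5 c

1 kilometer per hour = 9.26567e-10 c.
So 41582 × 9.26567e-10 ≈ 3.8529e-5 c.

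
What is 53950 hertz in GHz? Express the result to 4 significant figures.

5.395 × 10^-5 gigahertz

1 Hz = 1.00000 × 10^-9 GHz.
53950 × 1.00000 × 10^-9 ≈ 5.395 × 10^-5 GHz.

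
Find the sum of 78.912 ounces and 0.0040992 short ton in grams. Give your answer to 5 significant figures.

5955.8 g

78.912 oz = 2237.1176 g and 0.0040992 short ton = 3718.7317 g.
2237.1176 + 3718.7317 ≈ 5955.8 g.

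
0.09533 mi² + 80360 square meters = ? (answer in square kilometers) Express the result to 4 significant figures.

0.09533 mi² = 0.246904 km² and 80360 m² = 0.0803600 km².
0.246904 + 0.0803600 ≈ 0.3273 km².

0.3273 km²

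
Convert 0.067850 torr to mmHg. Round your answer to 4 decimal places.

0.0678 mmHg

1 torr = 0.9999999 millimeters of mercury.
Then 0.067850 × 0.9999999 ≈ 0.0678 mmHg.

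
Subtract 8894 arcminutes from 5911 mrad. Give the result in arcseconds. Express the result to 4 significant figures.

685600 arcseconds

5911 mrad = 1.21923 × 10^6 arcsec and 8894 arcmin = 533640 arcsec.
1.21923 × 10^6 − 533640 ≈ 685600 arcsec.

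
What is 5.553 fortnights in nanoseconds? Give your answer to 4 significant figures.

6.717e+15 nanoseconds

1 fortnight = 1.20960e+15 nanoseconds.
5.553 × 1.20960e+15 ≈ 6.717e+15 ns.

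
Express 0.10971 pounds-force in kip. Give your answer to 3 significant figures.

1 lbf = 0.00100000 kips.
Then 0.10971 × 0.00100000 ≈ 0.000110 kip.

0.000110 kips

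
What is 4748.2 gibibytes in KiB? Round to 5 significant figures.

4.9788 × 10^9 kibibytes

1 GiB = 1048576 KiB.
Then 4748.2 × 1048576 ≈ 4.9788 × 10^9 KiB.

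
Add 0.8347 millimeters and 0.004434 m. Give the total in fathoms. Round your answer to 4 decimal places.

0.0029 fathom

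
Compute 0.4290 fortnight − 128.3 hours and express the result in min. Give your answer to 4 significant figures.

0.4290 fortnight = 8648.64 min and 128.3 h = 7698.00 min.
8648.64 − 7698.00 ≈ 950.6 min.

950.6 min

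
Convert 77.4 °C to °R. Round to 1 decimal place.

°R = (°C + 273.15) × 9/5.
Applying the formula gives 631.0 °R.

631.0 degrees Rankine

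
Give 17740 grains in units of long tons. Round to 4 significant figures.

0.001131 long tons

1 grain = 6.37755e-8 long ton.
Then 17740 × 6.37755e-8 ≈ 0.001131 long ton.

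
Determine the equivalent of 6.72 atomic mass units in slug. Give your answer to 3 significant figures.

7.65e-28 slug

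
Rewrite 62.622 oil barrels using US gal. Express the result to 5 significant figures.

2630.1 US gallons

1 bbl = 42.0000 US gallons.
Thus 62.622 × 42.0000 ≈ 2630.1 US gal.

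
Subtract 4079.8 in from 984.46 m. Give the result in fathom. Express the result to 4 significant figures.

984.46 m = 538.309 fathom and 4079.8 in = 56.6639 fathom.
538.309 − 56.6639 ≈ 481.6 fathom.

481.6 fathoms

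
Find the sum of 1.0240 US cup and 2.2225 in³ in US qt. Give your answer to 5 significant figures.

0.29448 US quarts

1.0240 US cup = 0.256000 US qt and 2.2225 in³ = 0.0384848 US qt.
0.256000 + 0.0384848 ≈ 0.29448 US qt.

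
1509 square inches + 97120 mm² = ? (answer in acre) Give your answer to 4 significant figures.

0.0002646 acres

1509 in² = 0.000240569 acre and 97120 mm² = 2.39989 × 10^-5 acre.
0.000240569 + 2.39989 × 10^-5 ≈ 0.0002646 acre.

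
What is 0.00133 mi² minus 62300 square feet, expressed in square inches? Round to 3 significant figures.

0.00133 mi² = 5.33927e+6 in² and 62300 ft² = 8.97120e+6 in².
5.33927e+6 − 8.97120e+6 ≈ -3.63e+6 in².

-3.63e+6 square inches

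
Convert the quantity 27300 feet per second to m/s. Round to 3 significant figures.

1 ft/s = 0.304800 meters per second.
27300 × 0.304800 ≈ 8320 m/s.

8320 meters per second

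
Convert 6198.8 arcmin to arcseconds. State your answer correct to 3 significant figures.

1 arcminute = 60.0000 arcsec.
Then 6198.8 × 60.0000 ≈ 372000 arcsec.

372000 arcsec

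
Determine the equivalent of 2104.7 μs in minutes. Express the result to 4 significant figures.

3.508 × 10^-5 min

1 μs = 1.66667 × 10^-8 minutes.
So 2104.7 × 1.66667 × 10^-8 ≈ 3.508 × 10^-5 min.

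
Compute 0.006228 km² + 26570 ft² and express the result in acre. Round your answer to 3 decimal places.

2.149 acres

0.006228 km² = 1.53897 acre and 26570 ft² = 0.609963 acre.
1.53897 + 0.609963 ≈ 2.149 acre.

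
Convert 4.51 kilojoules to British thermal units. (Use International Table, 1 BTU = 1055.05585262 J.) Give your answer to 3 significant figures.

1 kJ = 0.947817 British thermal units.
4.51 × 0.947817 ≈ 4.27 BTU.

4.27 British thermal units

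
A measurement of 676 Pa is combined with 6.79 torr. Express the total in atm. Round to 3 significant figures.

676 Pa = 0.00667160 atm and 6.79 torr = 0.00893421 atm.
0.00667160 + 0.00893421 ≈ 0.0156 atm.

0.0156 atm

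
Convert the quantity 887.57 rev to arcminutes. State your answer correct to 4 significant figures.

1.917 × 10^7 arcminutes

1 rev = 21600.0 arcminutes.
So 887.57 × 21600.0 ≈ 1.917 × 10^7 arcmin.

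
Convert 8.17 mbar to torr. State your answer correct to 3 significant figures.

1 millibar = 0.750062 torr.
Thus 8.17 × 0.750062 ≈ 6.13 torr.

6.13 torr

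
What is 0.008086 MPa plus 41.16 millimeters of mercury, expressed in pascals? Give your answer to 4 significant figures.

0.008086 MPa = 8086.00 Pa and 41.16 mmHg = 5487.55 Pa.
8086.00 + 5487.55 ≈ 13570 Pa.

13570 Pa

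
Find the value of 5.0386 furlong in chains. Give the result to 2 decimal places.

50.39 chain

1 furlong = 10.0000 chains.
Thus 5.0386 × 10.0000 ≈ 50.39 chain.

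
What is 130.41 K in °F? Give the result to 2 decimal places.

K = (°F + 459.67) × 5/9.
Applying the formula gives -224.93 °F.

-224.93 °F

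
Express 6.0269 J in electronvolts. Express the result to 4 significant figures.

1 J = 6.24151 × 10^18 electronvolts.
So 6.0269 × 6.24151 × 10^18 ≈ 3.762 × 10^19 eV.

3.762 × 10^19 eV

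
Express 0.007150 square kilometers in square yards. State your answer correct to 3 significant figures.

8550 square yards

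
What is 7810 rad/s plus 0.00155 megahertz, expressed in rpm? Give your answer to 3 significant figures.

7810 rad/s = 74580.0 rpm and 0.00155 MHz = 93000.0 rpm.
74580.0 + 93000.0 ≈ 168000 rpm.

168000 rpm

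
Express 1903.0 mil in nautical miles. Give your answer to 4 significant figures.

2.610 × 10^-5 nmi

1 mil = 1.37149 × 10^-8 nautical miles.
1903.0 × 1.37149 × 10^-8 ≈ 2.610 × 10^-5 nmi.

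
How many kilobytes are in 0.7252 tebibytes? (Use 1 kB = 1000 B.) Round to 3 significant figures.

7.97e+8 kilobytes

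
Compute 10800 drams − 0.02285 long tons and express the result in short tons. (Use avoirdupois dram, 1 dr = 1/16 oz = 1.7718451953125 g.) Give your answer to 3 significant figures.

10800 dr = 0.02109375 short ton and 0.02285 long ton = 0.02559200 short ton.
0.02109375 − 0.02559200 ≈ -0.00450 short ton.

-0.00450 short ton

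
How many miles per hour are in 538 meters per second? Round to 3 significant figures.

1200 mph

1 m/s = 2.23694 miles per hour.
Thus 538 × 2.23694 ≈ 1200 mph.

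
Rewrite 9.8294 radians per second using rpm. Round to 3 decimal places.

93.864 rpm

1 rad/s = 9.54930 rpm.
Thus 9.8294 × 9.54930 ≈ 93.864 rpm.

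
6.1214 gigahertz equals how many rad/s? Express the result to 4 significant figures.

1 gigahertz = 6.28319 × 10^9 rad/s.
Then 6.1214 × 6.28319 × 10^9 ≈ 3.846 × 10^10 rad/s.

3.846 × 10^10 rad/s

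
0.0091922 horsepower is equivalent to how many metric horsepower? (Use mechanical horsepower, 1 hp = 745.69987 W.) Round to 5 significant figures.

0.0093197 metric horsepower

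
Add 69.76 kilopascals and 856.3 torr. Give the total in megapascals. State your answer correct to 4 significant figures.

69.76 kPa = 0.0697600 MPa and 856.3 torr = 0.114164 MPa.
0.0697600 + 0.114164 ≈ 0.1839 MPa.

0.1839 MPa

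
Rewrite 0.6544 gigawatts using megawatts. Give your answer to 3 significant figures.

1 GW = 1000.00 megawatts.
0.6544 × 1000.00 ≈ 654 MW.

654 MW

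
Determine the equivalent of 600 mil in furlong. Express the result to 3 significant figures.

1 mil = 1.26263 × 10^-7 furlongs.
Then 600 × 1.26263 × 10^-7 ≈ 7.58 × 10^-5 furlong.

7.58 × 10^-5 furlongs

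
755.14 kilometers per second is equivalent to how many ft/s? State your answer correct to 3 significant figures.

1 kilometer per second = 3280.84 ft/s.
Then 755.14 × 3280.84 ≈ 2.48e+6 ft/s.

2.48e+6 ft/s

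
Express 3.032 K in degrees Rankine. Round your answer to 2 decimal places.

°R = K × 9/5.
Applying the formula gives 5.46 °R.

5.46 °R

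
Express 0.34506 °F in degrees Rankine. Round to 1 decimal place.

°R = °F + 459.67.
Applying the formula gives 460.0 °R.

460.0 °R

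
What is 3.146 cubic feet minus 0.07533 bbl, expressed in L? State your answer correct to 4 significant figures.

77.11 liters

3.146 ft³ = 89.0848 L and 0.07533 bbl = 11.9765 L.
89.0848 − 11.9765 ≈ 77.11 L.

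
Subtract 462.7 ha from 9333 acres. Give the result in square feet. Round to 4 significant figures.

9333 acre = 4.06545 × 10^8 ft² and 462.7 ha = 4.98046 × 10^7 ft².
4.06545 × 10^8 − 4.98046 × 10^7 ≈ 3.567 × 10^8 ft².

3.567 × 10^8 square feet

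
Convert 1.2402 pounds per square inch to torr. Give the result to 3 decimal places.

64.137 torr

1 psi = 51.7149 torr.
Then 1.2402 × 51.7149 ≈ 64.137 torr.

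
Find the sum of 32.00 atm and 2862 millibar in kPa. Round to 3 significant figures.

3530 kPa

32.00 atm = 3242.40 kPa and 2862 mbar = 286.200 kPa.
3242.40 + 286.200 ≈ 3530 kPa.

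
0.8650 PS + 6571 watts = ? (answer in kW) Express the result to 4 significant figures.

7.207 kW

0.8650 PS = 0.636206 kW and 6571 W = 6.57100 kW.
0.636206 + 6.57100 ≈ 7.207 kW.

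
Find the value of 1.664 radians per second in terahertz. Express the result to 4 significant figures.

2.648 × 10^-13 THz

1 radian per second = 1.59155 × 10^-13 terahertz.
1.664 × 1.59155 × 10^-13 ≈ 2.648 × 10^-13 THz.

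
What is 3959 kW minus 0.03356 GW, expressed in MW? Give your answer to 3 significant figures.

3959 kW = 3.95900 MW and 0.03356 GW = 33.5600 MW.
3.95900 − 33.5600 ≈ -29.6 MW.

-29.6 megawatts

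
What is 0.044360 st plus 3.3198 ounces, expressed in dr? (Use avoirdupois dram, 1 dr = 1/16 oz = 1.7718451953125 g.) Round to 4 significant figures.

212.1 dr

0.044360 st = 158.986 dr and 3.3198 oz = 53.1168 dr.
158.986 + 53.1168 ≈ 212.1 dr.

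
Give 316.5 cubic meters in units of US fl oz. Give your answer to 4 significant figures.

1.070 × 10^7 US fl oz

1 cubic meter = 33814.0 US fl oz.
Thus 316.5 × 33814.0 ≈ 1.070 × 10^7 US fl oz.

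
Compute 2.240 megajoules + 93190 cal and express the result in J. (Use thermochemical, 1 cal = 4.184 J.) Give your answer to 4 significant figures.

2.630 × 10^6 J

2.240 MJ = 2.24000 × 10^6 J and 93190 cal = 389907 J.
2.24000 × 10^6 + 389907 ≈ 2.630 × 10^6 J.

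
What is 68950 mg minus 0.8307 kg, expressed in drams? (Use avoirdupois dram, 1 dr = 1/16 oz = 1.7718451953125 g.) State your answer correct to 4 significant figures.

-429.9 dr

68950 mg = 38.9142 dr and 0.8307 kg = 468.833 dr.
38.9142 − 468.833 ≈ -429.9 dr.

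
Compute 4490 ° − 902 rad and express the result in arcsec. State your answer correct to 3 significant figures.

-1.70e+8 arcsec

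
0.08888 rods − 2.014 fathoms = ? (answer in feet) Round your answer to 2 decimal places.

-10.62 ft

0.08888 rod = 1.46652 ft and 2.014 fathom = 12.0840 ft.
1.46652 − 12.0840 ≈ -10.62 ft.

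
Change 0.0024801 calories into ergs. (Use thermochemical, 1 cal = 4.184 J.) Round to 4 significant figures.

103800 erg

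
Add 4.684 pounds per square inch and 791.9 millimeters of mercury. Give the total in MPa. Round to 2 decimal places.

0.14 MPa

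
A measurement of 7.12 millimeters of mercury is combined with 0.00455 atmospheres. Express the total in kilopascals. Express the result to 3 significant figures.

1.41 kilopascals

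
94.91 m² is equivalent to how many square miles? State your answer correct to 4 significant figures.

3.664e-5 square miles

1 square meter = 3.86102e-7 mi².
So 94.91 × 3.86102e-7 ≈ 3.664e-5 mi².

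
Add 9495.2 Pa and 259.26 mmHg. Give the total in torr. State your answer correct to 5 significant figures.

330.48 torr

9495.2 Pa = 71.2199 torr and 259.26 mmHg = 259.260 torr.
71.2199 + 259.260 ≈ 330.48 torr.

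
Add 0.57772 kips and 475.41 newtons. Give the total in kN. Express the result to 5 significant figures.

3.0452 kilonewtons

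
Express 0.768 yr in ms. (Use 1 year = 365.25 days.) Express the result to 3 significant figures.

2.42e+10 ms

1 year = 3.15576e+10 milliseconds.
Thus 0.768 × 3.15576e+10 ≈ 2.42e+10 ms.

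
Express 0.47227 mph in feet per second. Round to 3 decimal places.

1 mph = 1.46667 feet per second.
So 0.47227 × 1.46667 ≈ 0.693 ft/s.

0.693 feet per second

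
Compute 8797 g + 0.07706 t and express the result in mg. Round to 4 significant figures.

8.586 × 10^7 mg

8797 g = 8.79700 × 10^6 mg and 0.07706 t = 7.70600 × 10^7 mg.
8.79700 × 10^6 + 7.70600 × 10^7 ≈ 8.586 × 10^7 mg.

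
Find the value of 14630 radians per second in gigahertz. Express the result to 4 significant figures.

2.328 × 10^-6 gigahertz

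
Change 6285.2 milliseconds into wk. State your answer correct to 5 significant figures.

1 millisecond = 1.65344e-9 wk.
Thus 6285.2 × 1.65344e-9 ≈ 1.0392e-5 wk.

1.0392e-5 weeks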